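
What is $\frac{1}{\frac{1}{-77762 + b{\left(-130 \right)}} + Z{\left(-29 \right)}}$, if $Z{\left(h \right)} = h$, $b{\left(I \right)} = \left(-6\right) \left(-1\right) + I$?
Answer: $- \frac{77886}{2258695} \approx -0.034483$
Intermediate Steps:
$b{\left(I \right)} = 6 + I$
$\frac{1}{\frac{1}{-77762 + b{\left(-130 \right)}} + Z{\left(-29 \right)}} = \frac{1}{\frac{1}{-77762 + \left(6 - 130\right)} - 29} = \frac{1}{\frac{1}{-77762 - 124} - 29} = \frac{1}{\frac{1}{-77886} - 29} = \frac{1}{- \frac{1}{77886} - 29} = \frac{1}{- \frac{2258695}{77886}} = - \frac{77886}{2258695}$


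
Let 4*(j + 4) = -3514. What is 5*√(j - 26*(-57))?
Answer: 5*√2398/2 ≈ 122.42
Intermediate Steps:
j = -1765/2 (j = -4 + (¼)*(-3514) = -4 - 1757/2 = -1765/2 ≈ -882.50)
5*√(j - 26*(-57)) = 5*√(-1765/2 - 26*(-57)) = 5*√(-1765/2 + 1482) = 5*√(1199/2) = 5*(√2398/2) = 5*√2398/2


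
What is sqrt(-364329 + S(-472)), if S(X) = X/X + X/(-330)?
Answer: 2*I*sqrt(2479697715)/165 ≈ 603.59*I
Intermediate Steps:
S(X) = 1 - X/330 (S(X) = 1 + X*(-1/330) = 1 - X/330)
sqrt(-364329 + S(-472)) = sqrt(-364329 + (1 - 1/330*(-472))) = sqrt(-364329 + (1 + 236/165)) = sqrt(-364329 + 401/165) = sqrt(-60113884/165) = 2*I*sqrt(2479697715)/165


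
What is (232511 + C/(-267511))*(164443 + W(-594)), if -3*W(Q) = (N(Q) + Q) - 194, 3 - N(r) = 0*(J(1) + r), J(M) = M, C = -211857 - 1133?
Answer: 30733625515628654/802533 ≈ 3.8296e+10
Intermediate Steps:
C = -212990
N(r) = 3 (N(r) = 3 - 0*(1 + r) = 3 - 1*0 = 3 + 0 = 3)
W(Q) = 191/3 - Q/3 (W(Q) = -((3 + Q) - 194)/3 = -(-191 + Q)/3 = 191/3 - Q/3)
(232511 + C/(-267511))*(164443 + W(-594)) = (232511 - 212990/(-267511))*(164443 + (191/3 - ⅓*(-594))) = (232511 - 212990*(-1/267511))*(164443 + (191/3 + 198)) = (232511 + 212990/267511)*(164443 + 785/3) = (62199463111/267511)*(494114/3) = 30733625515628654/802533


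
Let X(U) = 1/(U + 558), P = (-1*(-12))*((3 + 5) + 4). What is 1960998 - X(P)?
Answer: 1376620595/702 ≈ 1.9610e+6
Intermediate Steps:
P = 144 (P = 12*(8 + 4) = 12*12 = 144)
X(U) = 1/(558 + U)
1960998 - X(P) = 1960998 - 1/(558 + 144) = 1960998 - 1/702 = 1376620595/702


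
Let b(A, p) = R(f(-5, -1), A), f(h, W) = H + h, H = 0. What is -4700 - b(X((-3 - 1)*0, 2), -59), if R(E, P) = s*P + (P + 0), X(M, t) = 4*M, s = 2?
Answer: -4700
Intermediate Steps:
f(h, W) = h (f(h, W) = 0 + h = h)
R(E, P) = 3*P (R(E, P) = 2*P + (P + 0) = 2*P + P = 3*P)
b(A, p) = 3*A
-4700 - b(X((-3 - 1)*0, 2), -59) = -4700 - 3*4*((-3 - 1)*0) = -4700 - 3*4*(-4*0) = -4700 - 3*4*0 = -4700 - 3*0 = -4700 - 1*0 = -4700 + 0 = -4700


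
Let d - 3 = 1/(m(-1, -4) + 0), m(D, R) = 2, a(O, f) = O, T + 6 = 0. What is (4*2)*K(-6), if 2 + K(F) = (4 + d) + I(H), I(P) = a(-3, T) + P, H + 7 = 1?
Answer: -28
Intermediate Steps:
T = -6 (T = -6 + 0 = -6)
H = -6 (H = -7 + 1 = -6)
d = 7/2 (d = 3 + 1/(2 + 0) = 3 + 1/2 = 3 + ½ = 7/2 ≈ 3.5000)
I(P) = -3 + P
K(F) = -7/2 (K(F) = -2 + ((4 + 7/2) + (-3 - 6)) = -2 + (15/2 - 9) = -2 - 3/2 = -7/2)
(4*2)*K(-6) = (4*2)*(-7/2) = 8*(-7/2) = -28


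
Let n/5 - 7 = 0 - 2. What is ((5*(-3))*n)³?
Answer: -52734375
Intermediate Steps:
n = 25 (n = 35 + 5*(0 - 2) = 35 + 5*(-2) = 35 - 10 = 25)
((5*(-3))*n)³ = ((5*(-3))*25)³ = (-15*25)³ = (-375)³ = -52734375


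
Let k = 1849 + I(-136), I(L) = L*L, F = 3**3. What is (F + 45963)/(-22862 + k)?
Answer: -15330/839 ≈ -18.272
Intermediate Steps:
F = 27
I(L) = L**2
k = 20345 (k = 1849 + (-136)**2 = 1849 + 18496 = 20345)
(F + 45963)/(-22862 + k) = (27 + 45963)/(-22862 + 20345) = 45990/(-2517) = 45990*(-1/2517) = -15330/839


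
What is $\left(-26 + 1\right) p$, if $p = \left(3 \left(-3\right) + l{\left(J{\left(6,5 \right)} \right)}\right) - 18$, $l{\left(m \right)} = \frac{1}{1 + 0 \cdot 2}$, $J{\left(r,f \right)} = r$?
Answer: $650$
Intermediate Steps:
$l{\left(m \right)} = 1$ ($l{\left(m \right)} = \frac{1}{1 + 0} = 1^{-1} = 1$)
$p = -26$ ($p = \left(3 \left(-3\right) + 1\right) - 18 = \left(-9 + 1\right) - 18 = -8 - 18 = -26$)
$\left(-26 + 1\right) p = \left(-26 + 1\right) \left(-26\right) = \left(-25\right) \left(-26\right) = 650$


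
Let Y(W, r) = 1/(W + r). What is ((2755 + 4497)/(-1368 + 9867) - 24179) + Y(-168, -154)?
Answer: -66167810717/2736678 ≈ -24178.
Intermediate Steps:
((2755 + 4497)/(-1368 + 9867) - 24179) + Y(-168, -154) = ((2755 + 4497)/(-1368 + 9867) - 24179) + 1/(-168 - 154) = (7252/8499 - 24179) + 1/(-322) = (7252*(1/8499) - 24179) - 1/322 = (7252/8499 - 24179) - 1/322 = -205490069/8499 - 1/322 = -66167810717/2736678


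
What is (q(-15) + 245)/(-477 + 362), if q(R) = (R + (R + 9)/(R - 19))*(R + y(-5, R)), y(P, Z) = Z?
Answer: -2345/391 ≈ -5.9974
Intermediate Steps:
q(R) = 2*R*(R + (9 + R)/(-19 + R)) (q(R) = (R + (R + 9)/(R - 19))*(R + R) = (R + (9 + R)/(-19 + R))*(2*R) = 2*R*(R + (9 + R)/(-19 + R)))
(q(-15) + 245)/(-477 + 362) = (2*(-15)*(9 + (-15)² - 18*(-15))/(-19 - 15) + 245)/(-477 + 362) = (2*(-15)*(9 + 225 + 270)/(-34) + 245)/(-115) = (2*(-15)*(-1/34)*504 + 245)*(-1/115) = (7560/17 + 245)*(-1/115) = (11725/17)*(-1/115) = -2345/391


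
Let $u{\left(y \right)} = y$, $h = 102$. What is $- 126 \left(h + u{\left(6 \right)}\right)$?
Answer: $-13608$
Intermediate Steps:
$- 126 \left(h + u{\left(6 \right)}\right) = - 126 \left(102 + 6\right) = \left(-126\right) 108 = -13608$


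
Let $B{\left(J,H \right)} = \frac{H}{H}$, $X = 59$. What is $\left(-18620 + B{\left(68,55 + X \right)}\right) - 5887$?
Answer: $-24506$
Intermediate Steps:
$B{\left(J,H \right)} = 1$
$\left(-18620 + B{\left(68,55 + X \right)}\right) - 5887 = \left(-18620 + 1\right) - 5887 = -18619 - 5887 = -24506$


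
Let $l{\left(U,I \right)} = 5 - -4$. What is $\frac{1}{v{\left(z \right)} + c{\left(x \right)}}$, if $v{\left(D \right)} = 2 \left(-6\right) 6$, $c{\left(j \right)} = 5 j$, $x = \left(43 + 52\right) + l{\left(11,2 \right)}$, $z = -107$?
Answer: $\frac{1}{448} \approx 0.0022321$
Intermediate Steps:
$l{\left(U,I \right)} = 9$ ($l{\left(U,I \right)} = 5 + 4 = 9$)
$x = 104$ ($x = \left(43 + 52\right) + 9 = 95 + 9 = 104$)
$v{\left(D \right)} = -72$ ($v{\left(D \right)} = \left(-12\right) 6 = -72$)
$\frac{1}{v{\left(z \right)} + c{\left(x \right)}} = \frac{1}{-72 + 5 \cdot 104} = \frac{1}{-72 + 520} = \frac{1}{448}$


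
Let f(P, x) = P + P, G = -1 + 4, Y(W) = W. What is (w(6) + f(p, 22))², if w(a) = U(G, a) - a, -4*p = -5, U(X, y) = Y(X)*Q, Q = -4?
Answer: 961/4 ≈ 240.25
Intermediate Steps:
G = 3
U(X, y) = -4*X (U(X, y) = X*(-4) = -4*X)
p = 5/4 (p = -¼*(-5) = 5/4 ≈ 1.2500)
f(P, x) = 2*P
w(a) = -12 - a (w(a) = -4*3 - a = -12 - a)
(w(6) + f(p, 22))² = ((-12 - 1*6) + 2*(5/4))² = ((-12 - 6) + 5/2)² = (-18 + 5/2)² = (-31/2)² = 961/4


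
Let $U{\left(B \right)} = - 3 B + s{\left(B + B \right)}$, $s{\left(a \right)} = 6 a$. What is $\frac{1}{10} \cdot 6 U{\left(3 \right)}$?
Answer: $\frac{81}{5} \approx 16.2$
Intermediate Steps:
$U{\left(B \right)} = 9 B$ ($U{\left(B \right)} = - 3 B + 6 \left(B + B\right) = - 3 B + 6 \cdot 2 B = - 3 B + 12 B = 9 B$)
$\frac{1}{10} \cdot 6 U{\left(3 \right)} = \frac{1}{10} \cdot 6 \cdot 9 \cdot 3 = \frac{1}{10} \cdot 6 \cdot 27 = \frac{3}{5} \cdot 27 = \frac{81}{5}$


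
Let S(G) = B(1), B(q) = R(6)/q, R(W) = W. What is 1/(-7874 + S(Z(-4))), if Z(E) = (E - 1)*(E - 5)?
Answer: -1/7868 ≈ -0.00012710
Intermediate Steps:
B(q) = 6/q
Z(E) = (-1 + E)*(-5 + E)
S(G) = 6 (S(G) = 6/1 = 6*1 = 6)
1/(-7874 + S(Z(-4))) = 1/(-7874 + 6) = 1/(-7868) = -1/7868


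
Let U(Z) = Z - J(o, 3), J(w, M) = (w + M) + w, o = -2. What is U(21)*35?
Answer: 770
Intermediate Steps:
J(w, M) = M + 2*w (J(w, M) = (M + w) + w = M + 2*w)
U(Z) = 1 + Z (U(Z) = Z - (3 + 2*(-2)) = Z - (3 - 4) = Z - 1*(-1) = Z + 1 = 1 + Z)
U(21)*35 = (1 + 21)*35 = 22*35 = 770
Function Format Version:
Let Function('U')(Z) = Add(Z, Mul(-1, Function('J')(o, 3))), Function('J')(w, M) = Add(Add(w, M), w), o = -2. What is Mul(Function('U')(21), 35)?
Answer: 770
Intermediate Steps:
Function('J')(w, M) = Add(M, Mul(2, w)) (Function('J')(w, M) = Add(Add(M, w), w) = Add(M, Mul(2, w)))
Function('U')(Z) = Add(1, Z) (Function('U')(Z) = Add(Z, Mul(-1, Add(3, Mul(2, -2)))) = Add(Z, Mul(-1, Add(3, -4))) = Add(Z, Mul(-1, -1)) = Add(Z, 1) = Add(1, Z))
Mul(Function('U')(21), 35) = Mul(Add(1, 21), 35) = Mul(22, 35) = 770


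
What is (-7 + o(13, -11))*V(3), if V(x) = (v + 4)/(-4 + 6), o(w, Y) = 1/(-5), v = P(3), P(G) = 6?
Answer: -36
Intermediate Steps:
v = 6
o(w, Y) = -⅕ (o(w, Y) = 1*(-⅕) = -⅕)
V(x) = 5 (V(x) = (6 + 4)/(-4 + 6) = 10/2 = 10*(½) = 5)
(-7 + o(13, -11))*V(3) = (-7 - ⅕)*5 = -36/5*5 = -36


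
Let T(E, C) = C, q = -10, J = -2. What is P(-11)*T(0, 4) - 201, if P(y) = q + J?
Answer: -249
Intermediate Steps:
P(y) = -12 (P(y) = -10 - 2 = -12)
P(-11)*T(0, 4) - 201 = -12*4 - 201 = -48 - 201 = -249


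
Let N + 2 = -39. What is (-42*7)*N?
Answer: 12054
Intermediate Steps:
N = -41 (N = -2 - 39 = -41)
(-42*7)*N = -42*7*(-41) = -294*(-41) = 12054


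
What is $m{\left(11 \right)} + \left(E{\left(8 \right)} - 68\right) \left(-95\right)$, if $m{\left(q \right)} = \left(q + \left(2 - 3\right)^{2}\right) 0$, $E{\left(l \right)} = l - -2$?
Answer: $5510$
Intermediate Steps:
$E{\left(l \right)} = 2 + l$ ($E{\left(l \right)} = l + 2 = 2 + l$)
$m{\left(q \right)} = 0$ ($m{\left(q \right)} = \left(q + \left(-1\right)^{2}\right) 0 = \left(q + 1\right) 0 = \left(1 + q\right) 0 = 0$)
$m{\left(11 \right)} + \left(E{\left(8 \right)} - 68\right) \left(-95\right) = 0 + \left(\left(2 + 8\right) - 68\right) \left(-95\right) = 0 + \left(10 - 68\right) \left(-95\right) = 0 - -5510 = 0 + 5510 = 5510$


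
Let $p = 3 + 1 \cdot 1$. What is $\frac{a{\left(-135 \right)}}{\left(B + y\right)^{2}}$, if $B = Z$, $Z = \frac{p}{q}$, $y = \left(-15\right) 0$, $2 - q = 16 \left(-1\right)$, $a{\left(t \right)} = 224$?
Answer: $4536$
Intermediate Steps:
$q = 18$ ($q = 2 - 16 \left(-1\right) = 2 - -16 = 2 + 16 = 18$)
$p = 4$ ($p = 3 + 1 = 4$)
$y = 0$
$Z = \frac{2}{9}$ ($Z = \frac{4}{18} = 4 \cdot \frac{1}{18} = \frac{2}{9} \approx 0.22222$)
$B = \frac{2}{9} \approx 0.22222$
$\frac{a{\left(-135 \right)}}{\left(B + y\right)^{2}} = \frac{224}{\left(\frac{2}{9} + 0\right)^{2}} = \frac{224}{\left(\frac{2}{9}\right)^{2}} = \frac{224}{\frac{4}{81}} = 224 \cdot \frac{81}{4} = 4536$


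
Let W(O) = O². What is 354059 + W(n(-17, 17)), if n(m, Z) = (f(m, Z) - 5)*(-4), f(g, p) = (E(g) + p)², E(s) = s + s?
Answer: 1644555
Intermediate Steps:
E(s) = 2*s
f(g, p) = (p + 2*g)² (f(g, p) = (2*g + p)² = (p + 2*g)²)
n(m, Z) = 20 - 4*(Z + 2*m)² (n(m, Z) = ((Z + 2*m)² - 5)*(-4) = (-5 + (Z + 2*m)²)*(-4) = 20 - 4*(Z + 2*m)²)
354059 + W(n(-17, 17)) = 354059 + (20 - 4*(17 + 2*(-17))²)² = 354059 + (20 - 4*(17 - 34)²)² = 354059 + (20 - 4*(-17)²)² = 354059 + (20 - 4*289)² = 354059 + (20 - 1156)² = 354059 + (-1136)² = 354059 + 1290496 = 1644555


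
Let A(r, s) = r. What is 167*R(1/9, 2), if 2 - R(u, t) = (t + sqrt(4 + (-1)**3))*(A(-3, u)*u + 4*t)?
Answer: -6680/3 - 3841*sqrt(3)/3 ≈ -4444.3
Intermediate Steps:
R(u, t) = 2 - (t + sqrt(3))*(-3*u + 4*t) (R(u, t) = 2 - (t + sqrt(4 + (-1)**3))*(-3*u + 4*t) = 2 - (t + sqrt(4 - 1))*(-3*u + 4*t) = 2 - (t + sqrt(3))*(-3*u + 4*t))
167*R(1/9, 2) = 167*(2 - 4*2**2 - 4*2*sqrt(3) + 3*2/9 + 3*sqrt(3)/9) = 167*(2 - 4*4 - 8*sqrt(3) + 3*2*(1/9) + 3*(1/9)*sqrt(3)) = 167*(2 - 16 - 8*sqrt(3) + 2/3 + sqrt(3)/3) = 167*(-40/3 - 23*sqrt(3)/3) = -6680/3 - 3841*sqrt(3)/3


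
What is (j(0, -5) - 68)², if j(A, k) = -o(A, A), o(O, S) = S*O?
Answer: 4624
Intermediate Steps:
o(O, S) = O*S
j(A, k) = -A² (j(A, k) = -A*A = -A²)
(j(0, -5) - 68)² = (-1*0² - 68)² = (-1*0 - 68)² = (0 - 68)² = (-68)² = 4624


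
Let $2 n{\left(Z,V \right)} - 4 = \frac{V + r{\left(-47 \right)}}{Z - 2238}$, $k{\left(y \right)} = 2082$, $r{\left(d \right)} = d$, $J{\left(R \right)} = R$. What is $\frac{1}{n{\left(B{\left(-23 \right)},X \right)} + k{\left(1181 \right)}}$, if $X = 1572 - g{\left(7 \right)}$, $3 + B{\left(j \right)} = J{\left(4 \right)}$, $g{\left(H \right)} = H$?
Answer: $\frac{2237}{4661149} \approx 0.00047992$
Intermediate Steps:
$B{\left(j \right)} = 1$ ($B{\left(j \right)} = -3 + 4 = 1$)
$X = 1565$ ($X = 1572 - 7 = 1565$)
$n{\left(Z,V \right)} = 2 + \frac{-47 + V}{2 \left(-2238 + Z\right)}$ ($n{\left(Z,V \right)} = 2 + \frac{\left(V - 47\right) \frac{1}{Z - 2238}}{2} = 2 + \frac{\left(-47 + V\right) \frac{1}{-2238 + Z}}{2} = 2 + \frac{\frac{1}{-2238 + Z} \left(-47 + V\right)}{2} = 2 + \frac{-47 + V}{2 \left(-2238 + Z\right)}$)
$\frac{1}{n{\left(B{\left(-23 \right)},X \right)} + k{\left(1181 \right)}} = \frac{1}{\frac{-8999 + 1565 + 4 \cdot 1}{2 \left(-2238 + 1\right)} + 2082} = \frac{1}{\frac{-8999 + 1565 + 4}{2 \left(-2237\right)} + 2082} = \frac{1}{\frac{1}{2} \left(- \frac{1}{2237}\right) \left(-7430\right) + 2082} = \frac{1}{\frac{3715}{2237} + 2082} = \frac{1}{\frac{4661149}{2237}} = \frac{2237}{4661149}$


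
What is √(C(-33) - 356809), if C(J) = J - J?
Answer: I*√356809 ≈ 597.33*I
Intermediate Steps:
C(J) = 0
√(C(-33) - 356809) = √(0 - 356809) = √(-356809) = I*√356809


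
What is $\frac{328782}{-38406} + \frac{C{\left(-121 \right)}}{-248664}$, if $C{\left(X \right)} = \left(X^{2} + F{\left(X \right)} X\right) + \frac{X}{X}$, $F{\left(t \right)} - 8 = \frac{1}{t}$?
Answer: $- \frac{370637159}{43018872} \approx -8.6157$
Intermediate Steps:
$F{\left(t \right)} = 8 + \frac{1}{t}$
$C{\left(X \right)} = 1 + X^{2} + X \left(8 + \frac{1}{X}\right)$ ($C{\left(X \right)} = \left(X^{2} + \left(8 + \frac{1}{X}\right) X\right) + \frac{X}{X} = \left(X^{2} + X \left(8 + \frac{1}{X}\right)\right) + 1 = 1 + X^{2} + X \left(8 + \frac{1}{X}\right)$)
$\frac{328782}{-38406} + \frac{C{\left(-121 \right)}}{-248664} = \frac{328782}{-38406} + \frac{2 + \left(-121\right)^{2} + 8 \left(-121\right)}{-248664} = 328782 \left(- \frac{1}{38406}\right) + \left(2 + 14641 - 968\right) \left(- \frac{1}{248664}\right) = - \frac{1481}{173} + 13675 \left(- \frac{1}{248664}\right) = - \frac{1481}{173} - \frac{13675}{248664} = - \frac{370637159}{43018872}$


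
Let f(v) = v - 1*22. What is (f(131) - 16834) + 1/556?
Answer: -9299099/556 ≈ -16725.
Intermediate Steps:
f(v) = -22 + v (f(v) = v - 22 = -22 + v)
(f(131) - 16834) + 1/556 = ((-22 + 131) - 16834) + 1/556 = (109 - 16834) + 1/556 = -16725 + 1/556 = -9299099/556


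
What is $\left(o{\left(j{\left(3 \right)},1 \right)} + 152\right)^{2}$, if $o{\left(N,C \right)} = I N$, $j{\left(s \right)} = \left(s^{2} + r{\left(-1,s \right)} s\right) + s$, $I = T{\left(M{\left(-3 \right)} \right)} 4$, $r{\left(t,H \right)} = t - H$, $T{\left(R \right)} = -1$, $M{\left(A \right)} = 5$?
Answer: $23104$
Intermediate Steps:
$I = -4$ ($I = \left(-1\right) 4 = -4$)
$j{\left(s \right)} = s + s^{2} + s \left(-1 - s\right)$ ($j{\left(s \right)} = \left(s^{2} + \left(-1 - s\right) s\right) + s = \left(s^{2} + s \left(-1 - s\right)\right) + s = s + s^{2} + s \left(-1 - s\right)$)
$o{\left(N,C \right)} = - 4 N$
$\left(o{\left(j{\left(3 \right)},1 \right)} + 152\right)^{2} = \left(\left(-4\right) 0 + 152\right)^{2} = \left(0 + 152\right)^{2} = 152^{2} = 23104$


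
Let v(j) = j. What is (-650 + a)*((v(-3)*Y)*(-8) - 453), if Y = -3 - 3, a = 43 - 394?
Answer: 597597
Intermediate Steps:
a = -351
Y = -6
(-650 + a)*((v(-3)*Y)*(-8) - 453) = (-650 - 351)*(-3*(-6)*(-8) - 453) = -1001*(18*(-8) - 453) = -1001*(-144 - 453) = -1001*(-597) = 597597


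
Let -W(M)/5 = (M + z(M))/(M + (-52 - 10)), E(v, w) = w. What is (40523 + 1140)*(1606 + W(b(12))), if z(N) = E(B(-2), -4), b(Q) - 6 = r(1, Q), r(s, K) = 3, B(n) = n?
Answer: 3547312809/53 ≈ 6.6930e+7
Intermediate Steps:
b(Q) = 9 (b(Q) = 6 + 3 = 9)
z(N) = -4
W(M) = -5*(-4 + M)/(-62 + M) (W(M) = -5*(M - 4)/(M + (-52 - 10)) = -5*(-4 + M)/(M - 62) = -5*(-4 + M)/(-62 + M))
(40523 + 1140)*(1606 + W(b(12))) = (40523 + 1140)*(1606 + 5*(4 - 1*9)/(-62 + 9)) = 41663*(1606 + 5*(4 - 9)/(-53)) = 41663*(1606 + 5*(-1/53)*(-5)) = 41663*(1606 + 25/53) = 41663*(85143/53) = 3547312809/53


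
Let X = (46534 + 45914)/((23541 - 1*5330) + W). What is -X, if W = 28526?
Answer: -3424/1731 ≈ -1.9780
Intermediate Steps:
X = 3424/1731 (X = (46534 + 45914)/((23541 - 1*5330) + 28526) = 92448/((23541 - 5330) + 28526) = 92448/(18211 + 28526) = 92448/46737 = 92448*(1/46737) = 3424/1731 ≈ 1.9780)
-X = -1*3424/1731 = -3424/1731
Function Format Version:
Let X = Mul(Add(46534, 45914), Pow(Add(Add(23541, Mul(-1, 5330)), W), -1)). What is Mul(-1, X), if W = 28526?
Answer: Rational(-3424, 1731) ≈ -1.9780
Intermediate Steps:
X = Rational(3424, 1731) (X = Mul(Add(46534, 45914), Pow(Add(Add(23541, Mul(-1, 5330)), 28526), -1)) = Mul(92448, Pow(Add(Add(23541, -5330), 28526), -1)) = Mul(92448, Pow(Add(18211, 28526), -1)) = Mul(92448, Pow(46737, -1)) = Mul(92448, Rational(1, 46737)) = Rational(3424, 1731) ≈ 1.9780)
Mul(-1, X) = Mul(-1, Rational(3424, 1731)) = Rational(-3424, 1731)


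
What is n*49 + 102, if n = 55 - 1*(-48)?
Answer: 5149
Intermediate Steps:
n = 103 (n = 55 + 48 = 103)
n*49 + 102 = 103*49 + 102 = 5047 + 102 = 5149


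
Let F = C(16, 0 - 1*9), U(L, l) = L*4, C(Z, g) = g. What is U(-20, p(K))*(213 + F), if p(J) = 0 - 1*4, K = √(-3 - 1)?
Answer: -16320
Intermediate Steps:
K = 2*I (K = √(-4) = 2*I ≈ 2.0*I)
p(J) = -4 (p(J) = 0 - 4 = -4)
U(L, l) = 4*L
F = -9 (F = 0 - 1*9 = 0 - 9 = -9)
U(-20, p(K))*(213 + F) = (4*(-20))*(213 - 9) = -80*204 = -16320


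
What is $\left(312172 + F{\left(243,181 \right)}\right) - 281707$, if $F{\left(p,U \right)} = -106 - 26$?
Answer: $30333$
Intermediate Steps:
$F{\left(p,U \right)} = -132$
$\left(312172 + F{\left(243,181 \right)}\right) - 281707 = \left(312172 - 132\right) - 281707 = 312040 - 281707 = 30333$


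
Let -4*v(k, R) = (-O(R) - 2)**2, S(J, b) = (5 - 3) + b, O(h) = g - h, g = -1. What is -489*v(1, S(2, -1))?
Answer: 0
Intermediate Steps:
O(h) = -1 - h
S(J, b) = 2 + b
v(k, R) = -(-1 + R)**2/4 (v(k, R) = -(-(-1 - R) - 2)**2/4 = -((1 + R) - 2)**2/4 = -(-1 + R)**2/4)
-489*v(1, S(2, -1)) = -(-489)*(-1 + (2 - 1))**2/4 = -(-489)*(-1 + 1)**2/4 = -(-489)*0**2/4 = -(-489)*0/4 = -489*0 = 0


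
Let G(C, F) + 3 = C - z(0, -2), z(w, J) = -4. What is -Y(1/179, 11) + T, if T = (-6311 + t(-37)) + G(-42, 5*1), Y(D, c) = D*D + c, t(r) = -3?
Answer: -203973007/32041 ≈ -6366.0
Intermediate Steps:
Y(D, c) = c + D**2 (Y(D, c) = D**2 + c = c + D**2)
G(C, F) = 1 + C (G(C, F) = -3 + (C - 1*(-4)) = -3 + (C + 4) = -3 + (4 + C) = 1 + C)
T = -6355 (T = (-6311 - 3) + (1 - 42) = -6314 - 41 = -6355)
-Y(1/179, 11) + T = -(11 + (1/179)**2) - 6355 = -(11 + 1/32041) - 6355 = -1*352452/32041 - 6355 = -352452/32041 - 6355 = -203973007/32041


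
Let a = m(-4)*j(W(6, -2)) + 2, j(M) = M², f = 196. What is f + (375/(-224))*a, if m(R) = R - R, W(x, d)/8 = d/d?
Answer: 21577/112 ≈ 192.65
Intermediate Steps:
W(x, d) = 8 (W(x, d) = 8*(d/d) = 8*1 = 8)
m(R) = 0
a = 2 (a = 0*8² + 2 = 0*64 + 2 = 0 + 2 = 2)
f + (375/(-224))*a = 196 + (375/(-224))*2 = 196 + (375*(-1/224))*2 = 196 - 375/224*2 = 196 - 375/112 = 21577/112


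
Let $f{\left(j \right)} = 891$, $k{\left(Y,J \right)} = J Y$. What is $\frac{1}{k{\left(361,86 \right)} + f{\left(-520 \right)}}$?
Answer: $\frac{1}{31937} \approx 3.1312 \cdot 10^{-5}$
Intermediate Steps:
$\frac{1}{k{\left(361,86 \right)} + f{\left(-520 \right)}} = \frac{1}{86 \cdot 361 + 891} = \frac{1}{31046 + 891} = \frac{1}{31937}$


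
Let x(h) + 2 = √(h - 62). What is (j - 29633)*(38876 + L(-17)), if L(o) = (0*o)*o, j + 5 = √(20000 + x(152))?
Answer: -1152206888 + 38876*√(19998 + 3*√10) ≈ -1.1467e+9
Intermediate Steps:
x(h) = -2 + √(-62 + h) (x(h) = -2 + √(h - 62) = -2 + √(-62 + h))
j = -5 + √(19998 + 3*√10) (j = -5 + √(20000 + (-2 + √(-62 + 152))) = -5 + √(20000 + (-2 + √90)) = -5 + √(20000 + (-2 + 3*√10)) = -5 + √(19998 + 3*√10) ≈ 136.45)
L(o) = 0 (L(o) = 0*o = 0)
(j - 29633)*(38876 + L(-17)) = ((-5 + √(19998 + 3*√10)) - 29633)*(38876 + 0) = (-29638 + √(19998 + 3*√10))*38876 = -1152206888 + 38876*√(19998 + 3*√10)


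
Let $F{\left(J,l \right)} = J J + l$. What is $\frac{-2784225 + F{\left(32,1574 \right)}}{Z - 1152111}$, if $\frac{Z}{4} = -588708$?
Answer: $\frac{927209}{1168981} \approx 0.79318$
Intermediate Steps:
$Z = -2354832$ ($Z = 4 \left(-588708\right) = -2354832$)
$F{\left(J,l \right)} = l + J^{2}$ ($F{\left(J,l \right)} = J^{2} + l = l + J^{2}$)
$\frac{-2784225 + F{\left(32,1574 \right)}}{Z - 1152111} = \frac{-2784225 + \left(1574 + 32^{2}\right)}{-2354832 - 1152111} = \frac{-2784225 + \left(1574 + 1024\right)}{-3506943} = \left(-2784225 + 2598\right) \left(- \frac{1}{3506943}\right) = \left(-2781627\right) \left(- \frac{1}{3506943}\right) = \frac{927209}{1168981}$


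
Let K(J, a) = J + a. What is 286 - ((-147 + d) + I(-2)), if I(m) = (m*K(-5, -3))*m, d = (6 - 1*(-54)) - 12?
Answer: 417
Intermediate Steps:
d = 48 (d = (6 + 54) - 12 = 60 - 12 = 48)
I(m) = -8*m**2 (I(m) = (m*(-5 - 3))*m = (m*(-8))*m = (-8*m)*m = -8*m**2)
286 - ((-147 + d) + I(-2)) = 286 - ((-147 + 48) - 8*(-2)**2) = 286 - (-99 - 8*4) = 286 - (-99 - 32) = 286 - 1*(-131) = 286 + 131 = 417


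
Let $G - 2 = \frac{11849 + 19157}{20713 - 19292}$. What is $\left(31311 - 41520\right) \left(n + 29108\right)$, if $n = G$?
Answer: $- \frac{422614990044}{1421} \approx -2.9741 \cdot 10^{8}$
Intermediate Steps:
$G = \frac{33848}{1421}$ ($G = 2 + \frac{11849 + 19157}{20713 - 19292} = 2 + \frac{31006}{1421} = \frac{33848}{1421} \approx 23.82$)
$n = \frac{33848}{1421} \approx 23.82$
$\left(31311 - 41520\right) \left(n + 29108\right) = \left(31311 - 41520\right) \left(\frac{33848}{1421} + 29108\right) = \left(31311 - 41520\right) \frac{41396316}{1421} = \left(-10209\right) \frac{41396316}{1421} = - \frac{422614990044}{1421}$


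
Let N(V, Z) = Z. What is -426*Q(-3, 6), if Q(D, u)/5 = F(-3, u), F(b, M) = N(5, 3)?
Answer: -6390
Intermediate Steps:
F(b, M) = 3
Q(D, u) = 15 (Q(D, u) = 5*3 = 15)
-426*Q(-3, 6) = -426*15 = -6390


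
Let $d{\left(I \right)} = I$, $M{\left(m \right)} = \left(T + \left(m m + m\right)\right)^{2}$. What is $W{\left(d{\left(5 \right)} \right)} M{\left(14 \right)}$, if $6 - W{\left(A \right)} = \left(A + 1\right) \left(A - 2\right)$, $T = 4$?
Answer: $-549552$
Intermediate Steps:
$M{\left(m \right)} = \left(4 + m + m^{2}\right)^{2}$ ($M{\left(m \right)} = \left(4 + \left(m m + m\right)\right)^{2} = \left(4 + \left(m^{2} + m\right)\right)^{2} = \left(4 + \left(m + m^{2}\right)\right)^{2} = \left(4 + m + m^{2}\right)^{2}$)
$W{\left(A \right)} = 6 - \left(1 + A\right) \left(-2 + A\right)$ ($W{\left(A \right)} = 6 - \left(A + 1\right) \left(A - 2\right) = 6 - \left(1 + A\right) \left(-2 + A\right)$)
$W{\left(d{\left(5 \right)} \right)} M{\left(14 \right)} = \left(8 + 5 - 5^{2}\right) \left(4 + 14 + 14^{2}\right)^{2} = \left(8 + 5 - 25\right) \left(4 + 14 + 196\right)^{2} = \left(8 + 5 - 25\right) 214^{2} = \left(-12\right) 45796 = -549552$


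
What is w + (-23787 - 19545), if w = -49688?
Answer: -93020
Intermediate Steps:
w + (-23787 - 19545) = -49688 + (-23787 - 19545) = -49688 - 43332 = -93020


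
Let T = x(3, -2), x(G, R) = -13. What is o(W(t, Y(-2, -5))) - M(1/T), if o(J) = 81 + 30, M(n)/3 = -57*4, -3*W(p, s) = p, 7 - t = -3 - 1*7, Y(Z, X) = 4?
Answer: 795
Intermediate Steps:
t = 17 (t = 7 - (-3 - 1*7) = 7 - (-3 - 7) = 7 - 1*(-10) = 7 + 10 = 17)
W(p, s) = -p/3
T = -13
M(n) = -684 (M(n) = 3*(-57*4) = 3*(-228) = -684)
o(J) = 111
o(W(t, Y(-2, -5))) - M(1/T) = 111 - 1*(-684) = 111 + 684 = 795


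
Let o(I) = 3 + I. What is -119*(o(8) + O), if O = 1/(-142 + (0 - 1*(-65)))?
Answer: -14382/11 ≈ -1307.5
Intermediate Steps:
O = -1/77 (O = 1/(-142 + (0 + 65)) = 1/(-142 + 65) = 1/(-77) = -1/77 ≈ -0.012987)
-119*(o(8) + O) = -119*((3 + 8) - 1/77) = -119*(11 - 1/77) = -119*846/77 = -14382/11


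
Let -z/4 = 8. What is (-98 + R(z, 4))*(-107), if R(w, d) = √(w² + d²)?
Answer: 10486 - 428*√65 ≈ 7035.4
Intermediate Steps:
z = -32 (z = -4*8 = -32)
R(w, d) = √(d² + w²)
(-98 + R(z, 4))*(-107) = (-98 + √(4² + (-32)²))*(-107) = (-98 + √(16 + 1024))*(-107) = (-98 + √1040)*(-107) = (-98 + 4*√65)*(-107) = 10486 - 428*√65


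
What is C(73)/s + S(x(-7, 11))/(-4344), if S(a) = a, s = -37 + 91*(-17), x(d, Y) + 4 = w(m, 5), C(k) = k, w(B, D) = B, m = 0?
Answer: -12949/286704 ≈ -0.045165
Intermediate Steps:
x(d, Y) = -4 (x(d, Y) = -4 + 0 = -4)
s = -1584 (s = -37 - 1547 = -1584)
C(73)/s + S(x(-7, 11))/(-4344) = 73/(-1584) - 4/(-4344) = 73*(-1/1584) - 4*(-1/4344) = -73/1584 + 1/1086 = -12949/286704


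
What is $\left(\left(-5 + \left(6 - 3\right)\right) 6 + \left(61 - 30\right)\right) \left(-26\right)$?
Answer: $-494$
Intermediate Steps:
$\left(\left(-5 + \left(6 - 3\right)\right) 6 + \left(61 - 30\right)\right) \left(-26\right) = \left(\left(-5 + 3\right) 6 + 31\right) \left(-26\right) = \left(\left(-2\right) 6 + 31\right) \left(-26\right) = \left(-12 + 31\right) \left(-26\right) = 19 \left(-26\right) = -494$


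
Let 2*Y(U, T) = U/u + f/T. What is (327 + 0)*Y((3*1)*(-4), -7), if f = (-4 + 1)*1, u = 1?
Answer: -26487/14 ≈ -1891.9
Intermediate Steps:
f = -3 (f = -3*1 = -3)
Y(U, T) = U/2 - 3/(2*T) (Y(U, T) = (U/1 - 3/T)/2 = (U*1 - 3/T)/2 = (U - 3/T)/2 = U/2 - 3/(2*T))
(327 + 0)*Y((3*1)*(-4), -7) = (327 + 0)*((½)*(-3 - 7*3*1*(-4))/(-7)) = 327*((½)*(-⅐)*(-3 - 21*(-4))) = 327*((½)*(-⅐)*(-3 - 7*(-12))) = 327*((½)*(-⅐)*(-3 + 84)) = 327*((½)*(-⅐)*81) = 327*(-81/14) = -26487/14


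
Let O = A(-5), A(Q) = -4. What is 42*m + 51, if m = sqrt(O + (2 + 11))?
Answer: 177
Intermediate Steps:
O = -4
m = 3 (m = sqrt(-4 + (2 + 11)) = sqrt(-4 + 13) = sqrt(9) = 3)
42*m + 51 = 42*3 + 51 = 126 + 51 = 177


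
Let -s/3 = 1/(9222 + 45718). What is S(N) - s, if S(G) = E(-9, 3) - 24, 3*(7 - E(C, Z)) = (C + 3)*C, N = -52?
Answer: -1922897/54940 ≈ -35.000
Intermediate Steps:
E(C, Z) = 7 - C*(3 + C)/3 (E(C, Z) = 7 - (C + 3)*C/3 = 7 - (3 + C)*C/3 = 7 - C*(3 + C)/3)
s = -3/54940 (s = -3/(9222 + 45718) = -3/54940 ≈ -5.4605e-5)
S(G) = -35 (S(G) = (7 - 1*(-9) - ⅓*(-9)²) - 24 = (7 + 9 - ⅓*81) - 24 = (7 + 9 - 27) - 24 = -11 - 24 = -35)
S(N) - s = -35 - 1*(-3/54940) = -35 + 3/54940 = -1922897/54940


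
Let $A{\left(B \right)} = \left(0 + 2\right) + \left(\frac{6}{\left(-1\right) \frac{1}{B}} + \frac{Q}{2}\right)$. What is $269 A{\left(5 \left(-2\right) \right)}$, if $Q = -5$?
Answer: $\frac{32011}{2} \approx 16006.0$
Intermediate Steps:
$A{\left(B \right)} = - \frac{1}{2} - 6 B$ ($A{\left(B \right)} = \left(0 + 2\right) + \left(\frac{6}{\left(-1\right) \frac{1}{B}} - \frac{5}{2}\right) = 2 + \left(6 \left(- B\right) - \frac{5}{2}\right) = 2 - \left(\frac{5}{2} + 6 B\right) = - \frac{1}{2} - 6 B$)
$269 A{\left(5 \left(-2\right) \right)} = 269 \left(- \frac{1}{2} - 6 \cdot 5 \left(-2\right)\right) = 269 \left(- \frac{1}{2} - -60\right) = 269 \left(- \frac{1}{2} + 60\right) = 269 \cdot \frac{119}{2} = \frac{32011}{2}$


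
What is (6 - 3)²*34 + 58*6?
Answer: 654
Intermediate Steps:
(6 - 3)²*34 + 58*6 = 3²*34 + 348 = 9*34 + 348 = 306 + 348 = 654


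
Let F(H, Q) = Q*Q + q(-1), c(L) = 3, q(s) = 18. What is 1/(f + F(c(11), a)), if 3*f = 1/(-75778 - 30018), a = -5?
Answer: 317388/13647683 ≈ 0.023256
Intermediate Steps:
f = -1/317388 (f = 1/(3*(-75778 - 30018)) = (1/3)/(-105796) = (1/3)*(-1/105796) = -1/317388 ≈ -3.1507e-6)
F(H, Q) = 18 + Q**2 (F(H, Q) = Q*Q + 18 = Q**2 + 18 = 18 + Q**2)
1/(f + F(c(11), a)) = 1/(-1/317388 + (18 + (-5)**2)) = 1/(-1/317388 + (18 + 25)) = 1/(-1/317388 + 43) = 1/(13647683/317388) = 317388/13647683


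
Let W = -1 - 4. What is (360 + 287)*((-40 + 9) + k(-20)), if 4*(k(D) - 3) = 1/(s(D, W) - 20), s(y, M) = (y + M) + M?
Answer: -3623847/200 ≈ -18119.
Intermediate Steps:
W = -5
s(y, M) = y + 2*M (s(y, M) = (M + y) + M = y + 2*M)
k(D) = 3 + 1/(4*(-30 + D)) (k(D) = 3 + 1/(4*((D + 2*(-5)) - 20)) = 3 + 1/(4*((D - 10) - 20)) = 3 + 1/(4*((-10 + D) - 20)) = 3 + 1/(4*(-30 + D)))
(360 + 287)*((-40 + 9) + k(-20)) = (360 + 287)*((-40 + 9) + (-359 + 12*(-20))/(4*(-30 - 20))) = 647*(-31 + (1/4)*(-359 - 240)/(-50)) = 647*(-31 + (1/4)*(-1/50)*(-599)) = 647*(-31 + 599/200) = 647*(-5601/200) = -3623847/200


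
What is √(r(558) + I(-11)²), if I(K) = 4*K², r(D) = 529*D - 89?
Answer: √529349 ≈ 727.56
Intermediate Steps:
r(D) = -89 + 529*D
√(r(558) + I(-11)²) = √((-89 + 529*558) + (4*(-11)²)²) = √((-89 + 295182) + (4*121)²) = √(295093 + 484²) = √(295093 + 234256) = √529349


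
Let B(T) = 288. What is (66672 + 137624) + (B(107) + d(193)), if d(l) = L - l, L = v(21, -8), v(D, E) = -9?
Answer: 204382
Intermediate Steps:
L = -9
d(l) = -9 - l
(66672 + 137624) + (B(107) + d(193)) = (66672 + 137624) + (288 + (-9 - 1*193)) = 204296 + (288 + (-9 - 193)) = 204296 + (288 - 202) = 204296 + 86 = 204382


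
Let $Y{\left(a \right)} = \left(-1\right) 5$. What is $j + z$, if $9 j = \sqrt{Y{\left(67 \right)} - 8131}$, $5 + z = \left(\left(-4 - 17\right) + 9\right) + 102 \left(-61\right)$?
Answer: $-6239 + \frac{2 i \sqrt{226}}{3} \approx -6239.0 + 10.022 i$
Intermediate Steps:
$Y{\left(a \right)} = -5$
$z = -6239$ ($z = -5 + \left(\left(\left(-4 - 17\right) + 9\right) + 102 \left(-61\right)\right) = -5 + \left(\left(-21 + 9\right) - 6222\right) = -5 - 6234 = -6239$)
$j = \frac{2 i \sqrt{226}}{3}$ ($j = \frac{\sqrt{-5 - 8131}}{9} = \frac{\sqrt{-8136}}{9} = \frac{6 i \sqrt{226}}{9} = \frac{2 i \sqrt{226}}{3} \approx 10.022 i$)
$j + z = \frac{2 i \sqrt{226}}{3} - 6239 = -6239 + \frac{2 i \sqrt{226}}{3}$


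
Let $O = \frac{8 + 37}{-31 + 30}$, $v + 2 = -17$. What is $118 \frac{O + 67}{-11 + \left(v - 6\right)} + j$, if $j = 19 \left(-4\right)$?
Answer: $- \frac{1333}{9} \approx -148.11$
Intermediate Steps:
$v = -19$ ($v = -2 - 17 = -19$)
$O = -45$ ($O = \frac{45}{-1} = 45 \left(-1\right) = -45$)
$j = -76$
$118 \frac{O + 67}{-11 + \left(v - 6\right)} + j = 118 \frac{-45 + 67}{-11 - 25} - 76 = 118 \frac{22}{-11 - 25} - 76 = 118 \frac{22}{-36} - 76 = 118 \cdot 22 \left(- \frac{1}{36}\right) - 76 = 118 \left(- \frac{11}{18}\right) - 76 = - \frac{649}{9} - 76 = - \frac{1333}{9}$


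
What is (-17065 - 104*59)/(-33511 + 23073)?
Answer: 23201/10438 ≈ 2.2227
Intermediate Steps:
(-17065 - 104*59)/(-33511 + 23073) = (-17065 - 6136)/(-10438) = -23201*(-1/10438) = 23201/10438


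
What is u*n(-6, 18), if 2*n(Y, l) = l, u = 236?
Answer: 2124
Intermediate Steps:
n(Y, l) = l/2
u*n(-6, 18) = 236*((½)*18) = 236*9 = 2124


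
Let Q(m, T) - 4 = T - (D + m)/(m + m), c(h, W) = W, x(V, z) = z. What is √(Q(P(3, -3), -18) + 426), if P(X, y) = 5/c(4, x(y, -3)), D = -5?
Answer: √410 ≈ 20.248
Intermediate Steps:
P(X, y) = -5/3 (P(X, y) = 5/(-3) = 5*(-⅓) = -5/3)
Q(m, T) = 4 + T - (-5 + m)/(2*m) (Q(m, T) = 4 + (T - (-5 + m)/(m + m)) = 4 + (T - (-5 + m)/(2*m)) = 4 + T - (-5 + m)/(2*m))
√(Q(P(3, -3), -18) + 426) = √((7/2 - 18 + 5/(2*(-5/3))) + 426) = √((7/2 - 18 + (5/2)*(-⅗)) + 426) = √((7/2 - 18 - 3/2) + 426) = √(-16 + 426) = √410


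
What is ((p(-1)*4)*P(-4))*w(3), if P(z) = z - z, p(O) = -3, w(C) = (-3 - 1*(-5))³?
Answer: 0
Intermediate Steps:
w(C) = 8 (w(C) = (-3 + 5)³ = 2³ = 8)
P(z) = 0
((p(-1)*4)*P(-4))*w(3) = (-3*4*0)*8 = -12*0*8 = 0*8 = 0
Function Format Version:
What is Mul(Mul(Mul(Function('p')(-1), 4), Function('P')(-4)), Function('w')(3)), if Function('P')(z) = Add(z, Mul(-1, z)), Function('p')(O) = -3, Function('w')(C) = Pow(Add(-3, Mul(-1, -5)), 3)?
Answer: 0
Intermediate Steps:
Function('w')(C) = 8 (Function('w')(C) = Pow(Add(-3, 5), 3) = Pow(2, 3) = 8)
Function('P')(z) = 0
Mul(Mul(Mul(Function('p')(-1), 4), Function('P')(-4)), Function('w')(3)) = Mul(Mul(Mul(-3, 4), 0), 8) = Mul(Mul(-12, 0), 8) = Mul(0, 8) = 0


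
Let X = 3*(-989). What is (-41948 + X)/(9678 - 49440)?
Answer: 44915/39762 ≈ 1.1296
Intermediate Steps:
X = -2967
(-41948 + X)/(9678 - 49440) = (-41948 - 2967)/(9678 - 49440) = -44915/(-39762) = -44915*(-1/39762) = 44915/39762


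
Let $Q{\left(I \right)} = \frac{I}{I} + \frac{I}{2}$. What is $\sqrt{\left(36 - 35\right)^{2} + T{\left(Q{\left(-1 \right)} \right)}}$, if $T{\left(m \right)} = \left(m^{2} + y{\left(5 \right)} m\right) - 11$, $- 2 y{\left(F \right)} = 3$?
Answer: $\frac{i \sqrt{42}}{2} \approx 3.2404 i$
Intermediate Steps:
$y{\left(F \right)} = - \frac{3}{2}$ ($y{\left(F \right)} = \left(- \frac{1}{2}\right) 3 = - \frac{3}{2}$)
$Q{\left(I \right)} = 1 + \frac{I}{2}$ ($Q{\left(I \right)} = 1 + I \frac{1}{2} = 1 + \frac{I}{2}$)
$T{\left(m \right)} = -11 + m^{2} - \frac{3 m}{2}$ ($T{\left(m \right)} = \left(m^{2} - \frac{3 m}{2}\right) - 11 = -11 + m^{2} - \frac{3 m}{2}$)
$\sqrt{\left(36 - 35\right)^{2} + T{\left(Q{\left(-1 \right)} \right)}} = \sqrt{\left(36 - 35\right)^{2} - \left(11 - \left(1 + \frac{1}{2} \left(-1\right)\right)^{2} + \frac{3 \left(1 + \frac{1}{2} \left(-1\right)\right)}{2}\right)} = \sqrt{1^{2} - \left(11 - \left(1 - \frac{1}{2}\right)^{2} + \frac{3 \left(1 - \frac{1}{2}\right)}{2}\right)} = \sqrt{1 - \left(\frac{47}{4} - \frac{1}{4}\right)} = \sqrt{1 - \frac{23}{2}} = \sqrt{- \frac{21}{2}} = \frac{i \sqrt{42}}{2}$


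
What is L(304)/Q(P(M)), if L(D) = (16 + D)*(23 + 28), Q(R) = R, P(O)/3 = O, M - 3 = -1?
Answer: 2720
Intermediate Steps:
M = 2 (M = 3 - 1 = 2)
P(O) = 3*O
L(D) = 816 + 51*D (L(D) = (16 + D)*51 = 816 + 51*D)
L(304)/Q(P(M)) = (816 + 51*304)/((3*2)) = (816 + 15504)/6 = 16320*(⅙) = 2720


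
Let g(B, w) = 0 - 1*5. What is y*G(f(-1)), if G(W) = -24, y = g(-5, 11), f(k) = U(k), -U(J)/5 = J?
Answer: 120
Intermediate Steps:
U(J) = -5*J
g(B, w) = -5 (g(B, w) = 0 - 5 = -5)
f(k) = -5*k
y = -5
y*G(f(-1)) = -5*(-24) = 120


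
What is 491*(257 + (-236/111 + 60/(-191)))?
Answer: 2649888211/21201 ≈ 1.2499e+5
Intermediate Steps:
491*(257 + (-236/111 + 60/(-191))) = 491*(257 + (-236*1/111 + 60*(-1/191))) = 491*(257 + (-236/111 - 60/191)) = 491*(257 - 51736/21201) = 491*(5396921/21201) = 2649888211/21201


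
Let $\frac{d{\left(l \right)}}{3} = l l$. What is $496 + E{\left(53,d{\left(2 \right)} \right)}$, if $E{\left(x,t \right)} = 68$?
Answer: $564$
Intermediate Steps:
$d{\left(l \right)} = 3 l^{2}$ ($d{\left(l \right)} = 3 l l = 3 l^{2}$)
$496 + E{\left(53,d{\left(2 \right)} \right)} = 496 + 68 = 564$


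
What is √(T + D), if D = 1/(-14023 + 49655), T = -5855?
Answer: I*√464608674493/8908 ≈ 76.518*I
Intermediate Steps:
D = 1/35632 ≈ 2.8065e-5
√(T + D) = √(-5855 + 1/35632) = √(-208625359/35632) = I*√464608674493/8908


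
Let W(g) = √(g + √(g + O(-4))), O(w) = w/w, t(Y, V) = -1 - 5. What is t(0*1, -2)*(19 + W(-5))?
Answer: -114 - 6*√(-5 + 2*I) ≈ -116.63 - 13.672*I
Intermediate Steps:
t(Y, V) = -6
O(w) = 1
W(g) = √(g + √(1 + g)) (W(g) = √(g + √(g + 1)) = √(g + √(1 + g)))
t(0*1, -2)*(19 + W(-5)) = -6*(19 + √(-5 + √(1 - 5))) = -6*(19 + √(-5 + √(-4))) = -6*(19 + √(-5 + 2*I)) = -114 - 6*√(-5 + 2*I)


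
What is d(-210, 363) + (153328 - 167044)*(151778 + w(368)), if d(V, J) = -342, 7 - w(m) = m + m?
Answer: -2071788426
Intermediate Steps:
w(m) = 7 - 2*m (w(m) = 7 - (m + m) = 7 - 2*m)
d(-210, 363) + (153328 - 167044)*(151778 + w(368)) = -342 + (153328 - 167044)*(151778 + (7 - 2*368)) = -342 - 13716*(151778 + (7 - 736)) = -342 - 13716*(151778 - 729) = -342 - 13716*151049 = -342 - 2071788084 = -2071788426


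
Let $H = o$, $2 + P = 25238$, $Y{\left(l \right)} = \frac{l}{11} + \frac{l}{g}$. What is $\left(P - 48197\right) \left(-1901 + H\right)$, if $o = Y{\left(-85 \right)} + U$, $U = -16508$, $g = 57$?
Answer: $\frac{265158748303}{627} \approx 4.229 \cdot 10^{8}$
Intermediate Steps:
$Y{\left(l \right)} = \frac{68 l}{627}$ ($Y{\left(l \right)} = \frac{l}{11} + \frac{l}{57} = \frac{68 l}{627}$)
$o = - \frac{10356296}{627}$ ($o = \frac{68}{627} \left(-85\right) - 16508 = - \frac{5780}{627} - 16508 = - \frac{10356296}{627} \approx -16517.0$)
$P = 25236$ ($P = -2 + 25238 = 25236$)
$H = - \frac{10356296}{627} \approx -16517.0$
$\left(P - 48197\right) \left(-1901 + H\right) = \left(25236 - 48197\right) \left(-1901 - \frac{10356296}{627}\right) = \left(-22961\right) \left(- \frac{11548223}{627}\right) = \frac{265158748303}{627}$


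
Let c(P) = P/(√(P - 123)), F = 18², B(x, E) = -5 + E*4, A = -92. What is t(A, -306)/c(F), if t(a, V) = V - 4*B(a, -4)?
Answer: -37*√201/54 ≈ -9.7142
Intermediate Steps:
B(x, E) = -5 + 4*E
t(a, V) = 84 + V (t(a, V) = V - 4*(-5 + 4*(-4)) = V - 4*(-5 - 16) = V - 4*(-21) = V + 84 = 84 + V)
F = 324
c(P) = P/√(-123 + P) (c(P) = P/(√(-123 + P)) = P/√(-123 + P))
t(A, -306)/c(F) = (84 - 306)/((324/√(-123 + 324))) = -222*√201/324 = -37*√201/54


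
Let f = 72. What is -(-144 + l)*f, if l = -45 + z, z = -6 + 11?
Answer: 13248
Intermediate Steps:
z = 5
l = -40 (l = -45 + 5 = -40)
-(-144 + l)*f = -(-144 - 40)*72 = -(-184)*72 = -1*(-13248) = 13248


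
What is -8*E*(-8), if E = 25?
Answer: 1600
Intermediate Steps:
-8*E*(-8) = -8*25*(-8) = -200*(-8) = 1600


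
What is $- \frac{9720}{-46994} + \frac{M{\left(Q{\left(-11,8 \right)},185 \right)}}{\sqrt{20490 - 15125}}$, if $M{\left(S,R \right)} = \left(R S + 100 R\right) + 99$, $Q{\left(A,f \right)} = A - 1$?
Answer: $\frac{4860}{23497} + \frac{16379 \sqrt{5365}}{5365} \approx 223.82$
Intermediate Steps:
$Q{\left(A,f \right)} = -1 + A$
$M{\left(S,R \right)} = 99 + 100 R + R S$ ($M{\left(S,R \right)} = \left(100 R + R S\right) + 99 = 99 + 100 R + R S$)
$- \frac{9720}{-46994} + \frac{M{\left(Q{\left(-11,8 \right)},185 \right)}}{\sqrt{20490 - 15125}} = - \frac{9720}{-46994} + \frac{99 + 100 \cdot 185 + 185 \left(-1 - 11\right)}{\sqrt{20490 - 15125}} = \left(-9720\right) \left(- \frac{1}{46994}\right) + \frac{99 + 18500 + 185 \left(-12\right)}{\sqrt{5365}} = \frac{4860}{23497} + \left(99 + 18500 - 2220\right) \frac{\sqrt{5365}}{5365} = \frac{4860}{23497} + 16379 \frac{\sqrt{5365}}{5365} = \frac{4860}{23497} + \frac{16379 \sqrt{5365}}{5365}$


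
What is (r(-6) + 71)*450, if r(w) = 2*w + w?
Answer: 23850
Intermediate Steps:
r(w) = 3*w
(r(-6) + 71)*450 = (3*(-6) + 71)*450 = (-18 + 71)*450 = 53*450 = 23850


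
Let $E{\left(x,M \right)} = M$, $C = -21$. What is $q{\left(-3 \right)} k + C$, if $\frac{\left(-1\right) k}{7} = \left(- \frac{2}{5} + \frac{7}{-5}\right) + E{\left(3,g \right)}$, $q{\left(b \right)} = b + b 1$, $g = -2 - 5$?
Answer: $- \frac{1953}{5} \approx -390.6$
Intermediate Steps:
$g = -7$
$q{\left(b \right)} = 2 b$ ($q{\left(b \right)} = b + b = 2 b$)
$k = \frac{308}{5}$ ($k = - 7 \left(\left(- \frac{2}{5} + \frac{7}{-5}\right) - 7\right) = - 7 \left(\left(\left(-2\right) \frac{1}{5} + 7 \left(- \frac{1}{5}\right)\right) - 7\right) = - 7 \left(\left(- \frac{2}{5} - \frac{7}{5}\right) - 7\right) = - 7 \left(- \frac{9}{5} - 7\right) = \left(-7\right) \left(- \frac{44}{5}\right) = \frac{308}{5} \approx 61.6$)
$q{\left(-3 \right)} k + C = 2 \left(-3\right) \frac{308}{5} - 21 = \left(-6\right) \frac{308}{5} - 21 = - \frac{1848}{5} - 21 = - \frac{1953}{5}$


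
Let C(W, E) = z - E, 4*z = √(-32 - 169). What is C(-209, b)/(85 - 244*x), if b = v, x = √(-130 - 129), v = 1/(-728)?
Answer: (I - 182*√201)/(728*(85*I + 244*√259)) ≈ -0.00090218 + 1.9878e-5*I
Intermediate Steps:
v = -1/728 ≈ -0.0013736
x = I*√259 (x = √(-259) = I*√259 ≈ 16.093*I)
b = -1/728 ≈ -0.0013736
z = I*√201/4 (z = √(-32 - 169)/4 = √(-201)/4 = (I*√201)/4 = I*√201/4 ≈ 3.5444*I)
C(W, E) = -E + I*√201/4 (C(W, E) = I*√201/4 - E = -E + I*√201/4)
C(-209, b)/(85 - 244*x) = (-1*(-1/728) + I*√201/4)/(85 - 244*I*√259) = (1/728 + I*√201/4)/(85 - 244*I*√259)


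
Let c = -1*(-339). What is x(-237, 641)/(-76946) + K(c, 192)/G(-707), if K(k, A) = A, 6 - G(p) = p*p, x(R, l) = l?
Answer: -335172995/38460919478 ≈ -0.0087146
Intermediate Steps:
c = 339
G(p) = 6 - p² (G(p) = 6 - p*p = 6 - p²)
x(-237, 641)/(-76946) + K(c, 192)/G(-707) = 641/(-76946) + 192/(6 - 1*(-707)²) = 641*(-1/76946) + 192/(6 - 1*499849) = -641/76946 + 192/(6 - 499849) = -641/76946 + 192/(-499843) = -641/76946 + 192*(-1/499843) = -641/76946 - 192/499843 = -335172995/38460919478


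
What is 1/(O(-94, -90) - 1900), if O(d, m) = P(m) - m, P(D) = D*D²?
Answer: -1/730810 ≈ -1.3683e-6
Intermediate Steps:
P(D) = D³
O(d, m) = m³ - m
1/(O(-94, -90) - 1900) = 1/(((-90)³ - 1*(-90)) - 1900) = 1/((-729000 + 90) - 1900) = 1/(-728910 - 1900) = 1/(-730810) = -1/730810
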